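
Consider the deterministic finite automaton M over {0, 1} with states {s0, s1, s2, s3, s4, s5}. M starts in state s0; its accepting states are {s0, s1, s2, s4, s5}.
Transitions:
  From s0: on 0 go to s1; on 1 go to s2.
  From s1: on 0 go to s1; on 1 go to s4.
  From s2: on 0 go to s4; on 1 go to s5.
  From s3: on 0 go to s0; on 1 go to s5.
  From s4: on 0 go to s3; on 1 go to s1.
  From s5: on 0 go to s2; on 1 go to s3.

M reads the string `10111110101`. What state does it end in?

s5

s0 --1--> s2
s2 --0--> s4
s4 --1--> s1
s1 --1--> s4
s4 --1--> s1
s1 --1--> s4
s4 --1--> s1
s1 --0--> s1
s1 --1--> s4
s4 --0--> s3
s3 --1--> s5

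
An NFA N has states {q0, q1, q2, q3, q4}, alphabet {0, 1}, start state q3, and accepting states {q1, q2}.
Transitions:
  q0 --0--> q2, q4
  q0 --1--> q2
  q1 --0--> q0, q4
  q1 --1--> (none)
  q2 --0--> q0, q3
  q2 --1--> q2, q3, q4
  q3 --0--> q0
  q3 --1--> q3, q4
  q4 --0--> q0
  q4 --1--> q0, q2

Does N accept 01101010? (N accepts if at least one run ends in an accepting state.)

Start: {q3}
read 0: {q0}
read 1: {q2}
read 1: {q2, q3, q4}
read 0: {q0, q3}
read 1: {q2, q3, q4}
read 0: {q0, q3}
read 1: {q2, q3, q4}
read 0: {q0, q3}
Reachable ∩ accepting = {} — empty.

rejected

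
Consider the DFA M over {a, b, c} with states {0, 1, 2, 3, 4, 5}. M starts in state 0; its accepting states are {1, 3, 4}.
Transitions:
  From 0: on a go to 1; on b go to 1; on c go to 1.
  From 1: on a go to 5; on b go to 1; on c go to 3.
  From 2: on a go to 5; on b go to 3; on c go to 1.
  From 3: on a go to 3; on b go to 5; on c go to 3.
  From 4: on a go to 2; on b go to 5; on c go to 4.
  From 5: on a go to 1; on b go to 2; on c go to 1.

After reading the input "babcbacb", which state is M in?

1

0 --b--> 1
1 --a--> 5
5 --b--> 2
2 --c--> 1
1 --b--> 1
1 --a--> 5
5 --c--> 1
1 --b--> 1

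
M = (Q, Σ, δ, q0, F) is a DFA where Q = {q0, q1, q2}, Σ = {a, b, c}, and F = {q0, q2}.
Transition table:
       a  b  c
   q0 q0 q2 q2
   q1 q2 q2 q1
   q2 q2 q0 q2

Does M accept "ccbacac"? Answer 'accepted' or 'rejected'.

accepted

q0 --c--> q2
q2 --c--> q2
q2 --b--> q0
q0 --a--> q0
q0 --c--> q2
q2 --a--> q2
q2 --c--> q2
End in state q2, which is an accepting state.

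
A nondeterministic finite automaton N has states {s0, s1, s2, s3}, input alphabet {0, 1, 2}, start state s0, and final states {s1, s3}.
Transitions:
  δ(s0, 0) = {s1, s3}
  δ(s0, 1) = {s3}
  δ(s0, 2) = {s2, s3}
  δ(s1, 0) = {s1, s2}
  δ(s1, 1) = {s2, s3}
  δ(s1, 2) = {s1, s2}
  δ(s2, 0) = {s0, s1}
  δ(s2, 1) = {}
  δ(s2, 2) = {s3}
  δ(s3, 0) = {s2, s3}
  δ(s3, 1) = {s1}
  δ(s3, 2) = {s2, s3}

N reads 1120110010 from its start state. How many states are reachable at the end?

4

Start: {s0}
read 1: {s3}
read 1: {s1}
read 2: {s1, s2}
read 0: {s0, s1, s2}
read 1: {s2, s3}
read 1: {s1}
read 0: {s1, s2}
read 0: {s0, s1, s2}
read 1: {s2, s3}
read 0: {s0, s1, s2, s3}
Final reachable set {s0, s1, s2, s3} has 4 states.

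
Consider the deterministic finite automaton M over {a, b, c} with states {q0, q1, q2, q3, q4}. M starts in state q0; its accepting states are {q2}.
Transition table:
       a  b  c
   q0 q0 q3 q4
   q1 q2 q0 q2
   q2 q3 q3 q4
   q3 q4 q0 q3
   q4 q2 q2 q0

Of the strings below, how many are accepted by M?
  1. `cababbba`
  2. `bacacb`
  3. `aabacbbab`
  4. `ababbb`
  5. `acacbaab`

2

`cababbba`: rejected
`bacacb`: accepted
`aabacbbab`: rejected
`ababbb`: rejected
`acacbaab`: accepted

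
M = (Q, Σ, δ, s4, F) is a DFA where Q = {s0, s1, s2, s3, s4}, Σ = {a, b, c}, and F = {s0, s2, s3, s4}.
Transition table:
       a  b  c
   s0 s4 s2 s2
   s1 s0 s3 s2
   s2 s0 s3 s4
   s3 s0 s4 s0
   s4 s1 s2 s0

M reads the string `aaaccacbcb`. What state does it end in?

s4 --a--> s1
s1 --a--> s0
s0 --a--> s4
s4 --c--> s0
s0 --c--> s2
s2 --a--> s0
s0 --c--> s2
s2 --b--> s3
s3 --c--> s0
s0 --b--> s2

s2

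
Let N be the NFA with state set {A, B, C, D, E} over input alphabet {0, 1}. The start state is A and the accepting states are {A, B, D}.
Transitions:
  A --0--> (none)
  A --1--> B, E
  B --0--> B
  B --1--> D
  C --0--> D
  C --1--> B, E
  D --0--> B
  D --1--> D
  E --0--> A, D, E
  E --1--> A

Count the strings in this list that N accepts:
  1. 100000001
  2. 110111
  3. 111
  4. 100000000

4

100000001: accepted
110111: accepted
111: accepted
100000000: accepted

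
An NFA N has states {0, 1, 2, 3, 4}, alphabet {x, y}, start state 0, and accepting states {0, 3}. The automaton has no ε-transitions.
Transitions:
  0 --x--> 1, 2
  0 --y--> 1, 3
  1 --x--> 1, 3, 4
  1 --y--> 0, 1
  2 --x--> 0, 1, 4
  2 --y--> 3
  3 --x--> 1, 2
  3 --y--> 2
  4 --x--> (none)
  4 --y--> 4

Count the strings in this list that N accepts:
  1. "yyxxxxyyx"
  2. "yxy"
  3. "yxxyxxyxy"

3

"yyxxxxyyx": accepted
"yxy": accepted
"yxxyxxyxy": accepted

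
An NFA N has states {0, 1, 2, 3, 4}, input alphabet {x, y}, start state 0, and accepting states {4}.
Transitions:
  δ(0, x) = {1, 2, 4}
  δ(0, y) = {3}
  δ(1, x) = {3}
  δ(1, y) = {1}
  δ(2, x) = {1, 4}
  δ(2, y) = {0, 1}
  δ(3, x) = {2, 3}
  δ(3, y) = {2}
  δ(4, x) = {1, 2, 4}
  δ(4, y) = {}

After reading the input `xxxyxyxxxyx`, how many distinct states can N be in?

Start: {0}
read x: {1, 2, 4}
read x: {1, 2, 3, 4}
read x: {1, 2, 3, 4}
read y: {0, 1, 2}
read x: {1, 2, 3, 4}
read y: {0, 1, 2}
read x: {1, 2, 3, 4}
read x: {1, 2, 3, 4}
read x: {1, 2, 3, 4}
read y: {0, 1, 2}
read x: {1, 2, 3, 4}
Final reachable set {1, 2, 3, 4} has 4 states.

4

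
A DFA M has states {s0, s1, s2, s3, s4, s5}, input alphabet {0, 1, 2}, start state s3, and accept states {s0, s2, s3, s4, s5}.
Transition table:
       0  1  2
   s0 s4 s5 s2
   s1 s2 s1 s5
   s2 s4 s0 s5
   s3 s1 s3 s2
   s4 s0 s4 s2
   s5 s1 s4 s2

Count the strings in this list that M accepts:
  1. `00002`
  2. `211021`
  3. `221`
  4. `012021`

4

`00002`: accepted
`211021`: accepted
`221`: accepted
`012021`: accepted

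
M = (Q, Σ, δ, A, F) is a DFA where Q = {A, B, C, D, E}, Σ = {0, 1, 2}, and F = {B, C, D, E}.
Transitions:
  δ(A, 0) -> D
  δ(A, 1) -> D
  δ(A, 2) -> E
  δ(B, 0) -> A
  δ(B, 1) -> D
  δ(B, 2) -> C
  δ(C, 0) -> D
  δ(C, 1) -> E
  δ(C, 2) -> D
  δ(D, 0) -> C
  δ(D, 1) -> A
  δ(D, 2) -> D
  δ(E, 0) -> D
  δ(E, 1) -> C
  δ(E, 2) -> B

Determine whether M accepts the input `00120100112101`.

rejected

A --0--> D
D --0--> C
C --1--> E
E --2--> B
B --0--> A
A --1--> D
D --0--> C
C --0--> D
D --1--> A
A --1--> D
D --2--> D
D --1--> A
A --0--> D
D --1--> A
End in state A, which is not an accepting state.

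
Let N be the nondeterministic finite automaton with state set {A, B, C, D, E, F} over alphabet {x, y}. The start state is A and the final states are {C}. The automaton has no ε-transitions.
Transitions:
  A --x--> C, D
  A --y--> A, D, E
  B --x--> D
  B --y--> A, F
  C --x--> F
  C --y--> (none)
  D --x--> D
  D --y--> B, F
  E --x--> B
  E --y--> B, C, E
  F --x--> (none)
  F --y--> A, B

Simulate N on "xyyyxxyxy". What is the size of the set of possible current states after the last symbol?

Start: {A}
read x: {C, D}
read y: {B, F}
read y: {A, B, F}
read y: {A, B, D, E, F}
read x: {B, C, D}
read x: {D, F}
read y: {A, B, F}
read x: {C, D}
read y: {B, F}
Final reachable set {B, F} has 2 states.

2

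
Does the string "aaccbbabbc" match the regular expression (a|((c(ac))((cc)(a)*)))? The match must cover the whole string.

Neither a nor ((c(ac))((cc)(a)*)) matches aaccbbabbc.

no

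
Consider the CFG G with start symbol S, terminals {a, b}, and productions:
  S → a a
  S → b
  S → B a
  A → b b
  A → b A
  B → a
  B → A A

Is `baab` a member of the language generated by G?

no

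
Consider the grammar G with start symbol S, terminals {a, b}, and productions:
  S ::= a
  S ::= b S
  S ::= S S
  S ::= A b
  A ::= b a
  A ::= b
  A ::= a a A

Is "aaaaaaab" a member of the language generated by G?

no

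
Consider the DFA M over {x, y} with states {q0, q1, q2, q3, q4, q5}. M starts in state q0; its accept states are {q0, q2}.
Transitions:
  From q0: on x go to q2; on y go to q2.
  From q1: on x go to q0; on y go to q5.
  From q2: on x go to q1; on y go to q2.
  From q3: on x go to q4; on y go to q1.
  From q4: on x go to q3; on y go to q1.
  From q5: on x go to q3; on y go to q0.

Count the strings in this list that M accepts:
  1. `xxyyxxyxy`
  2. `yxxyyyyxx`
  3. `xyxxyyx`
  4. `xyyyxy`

`xxyyxxyxy`: rejected
`yxxyyyyxx`: accepted
`xyxxyyx`: rejected
`xyyyxy`: rejected

1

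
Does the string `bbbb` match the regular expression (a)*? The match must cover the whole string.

bbbb cannot be split into zero or more pieces each matching a.

no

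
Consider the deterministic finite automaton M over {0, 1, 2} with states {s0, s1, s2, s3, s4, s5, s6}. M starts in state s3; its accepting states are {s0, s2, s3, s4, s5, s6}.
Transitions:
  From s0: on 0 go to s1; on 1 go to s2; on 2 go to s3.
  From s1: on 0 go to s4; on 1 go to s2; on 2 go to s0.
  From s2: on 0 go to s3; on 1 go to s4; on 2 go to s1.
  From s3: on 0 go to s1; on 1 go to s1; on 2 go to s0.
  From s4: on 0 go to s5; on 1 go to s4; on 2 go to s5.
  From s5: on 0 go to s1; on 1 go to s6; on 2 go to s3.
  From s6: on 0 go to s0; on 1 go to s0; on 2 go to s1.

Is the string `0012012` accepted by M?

s3 --0--> s1
s1 --0--> s4
s4 --1--> s4
s4 --2--> s5
s5 --0--> s1
s1 --1--> s2
s2 --2--> s1
End in state s1, which is not an accepting state.

rejected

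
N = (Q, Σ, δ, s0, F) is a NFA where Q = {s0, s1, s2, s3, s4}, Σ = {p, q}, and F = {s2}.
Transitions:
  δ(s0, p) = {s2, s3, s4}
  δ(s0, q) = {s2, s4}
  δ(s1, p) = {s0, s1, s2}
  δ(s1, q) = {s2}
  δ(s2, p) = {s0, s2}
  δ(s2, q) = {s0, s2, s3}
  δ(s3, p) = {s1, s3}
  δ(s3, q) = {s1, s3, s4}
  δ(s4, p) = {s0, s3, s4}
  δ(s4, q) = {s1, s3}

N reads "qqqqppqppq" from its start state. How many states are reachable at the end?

Start: {s0}
read q: {s2, s4}
read q: {s0, s1, s2, s3}
read q: {s0, s1, s2, s3, s4}
read q: {s0, s1, s2, s3, s4}
read p: {s0, s1, s2, s3, s4}
read p: {s0, s1, s2, s3, s4}
read q: {s0, s1, s2, s3, s4}
read p: {s0, s1, s2, s3, s4}
read p: {s0, s1, s2, s3, s4}
read q: {s0, s1, s2, s3, s4}
Final reachable set {s0, s1, s2, s3, s4} has 5 states.

5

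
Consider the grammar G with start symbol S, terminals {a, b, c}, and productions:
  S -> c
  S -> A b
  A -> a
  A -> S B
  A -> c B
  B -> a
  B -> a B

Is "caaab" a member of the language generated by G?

yes

S ⇒ Ab ⇒ cBb ⇒ caBb ⇒ caaBb ⇒ caaab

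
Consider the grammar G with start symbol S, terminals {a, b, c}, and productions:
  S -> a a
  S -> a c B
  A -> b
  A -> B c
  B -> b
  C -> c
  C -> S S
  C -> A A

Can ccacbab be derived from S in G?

no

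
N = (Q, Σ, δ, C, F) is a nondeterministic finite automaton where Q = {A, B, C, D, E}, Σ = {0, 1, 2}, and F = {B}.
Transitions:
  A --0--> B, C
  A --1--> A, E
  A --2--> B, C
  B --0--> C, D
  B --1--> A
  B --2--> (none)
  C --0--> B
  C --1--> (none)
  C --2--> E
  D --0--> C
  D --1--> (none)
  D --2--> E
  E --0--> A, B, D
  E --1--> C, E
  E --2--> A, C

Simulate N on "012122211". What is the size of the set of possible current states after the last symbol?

3

Start: {C}
read 0: {B}
read 1: {A}
read 2: {B, C}
read 1: {A}
read 2: {B, C}
read 2: {E}
read 2: {A, C}
read 1: {A, E}
read 1: {A, C, E}
Final reachable set {A, C, E} has 3 states.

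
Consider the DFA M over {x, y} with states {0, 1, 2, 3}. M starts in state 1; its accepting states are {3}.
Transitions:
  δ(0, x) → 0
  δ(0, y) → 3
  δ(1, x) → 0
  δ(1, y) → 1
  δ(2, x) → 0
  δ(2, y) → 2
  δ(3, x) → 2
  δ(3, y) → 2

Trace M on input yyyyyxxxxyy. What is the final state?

2

1 --y--> 1
1 --y--> 1
1 --y--> 1
1 --y--> 1
1 --y--> 1
1 --x--> 0
0 --x--> 0
0 --x--> 0
0 --x--> 0
0 --y--> 3
3 --y--> 2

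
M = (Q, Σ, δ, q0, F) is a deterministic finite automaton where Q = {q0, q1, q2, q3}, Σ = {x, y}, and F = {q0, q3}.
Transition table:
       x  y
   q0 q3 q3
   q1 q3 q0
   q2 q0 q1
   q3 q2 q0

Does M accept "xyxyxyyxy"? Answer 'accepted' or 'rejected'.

rejected

q0 --x--> q3
q3 --y--> q0
q0 --x--> q3
q3 --y--> q0
q0 --x--> q3
q3 --y--> q0
q0 --y--> q3
q3 --x--> q2
q2 --y--> q1
End in state q1, which is not an accepting state.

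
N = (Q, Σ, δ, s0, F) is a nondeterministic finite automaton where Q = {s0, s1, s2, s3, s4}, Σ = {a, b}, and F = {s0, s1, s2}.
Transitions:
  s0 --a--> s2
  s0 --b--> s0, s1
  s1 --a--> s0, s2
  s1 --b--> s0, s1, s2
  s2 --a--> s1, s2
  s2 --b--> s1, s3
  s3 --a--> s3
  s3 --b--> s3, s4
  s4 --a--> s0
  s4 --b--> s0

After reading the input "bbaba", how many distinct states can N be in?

4

Start: {s0}
read b: {s0, s1}
read b: {s0, s1, s2}
read a: {s0, s1, s2}
read b: {s0, s1, s2, s3}
read a: {s0, s1, s2, s3}
Final reachable set {s0, s1, s2, s3} has 4 states.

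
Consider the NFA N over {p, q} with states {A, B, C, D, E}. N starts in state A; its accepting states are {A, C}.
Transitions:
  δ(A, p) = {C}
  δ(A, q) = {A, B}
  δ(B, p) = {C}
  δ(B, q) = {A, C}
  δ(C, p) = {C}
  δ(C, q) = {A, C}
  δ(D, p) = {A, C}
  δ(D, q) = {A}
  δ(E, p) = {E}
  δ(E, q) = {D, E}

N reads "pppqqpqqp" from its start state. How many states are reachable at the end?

Start: {A}
read p: {C}
read p: {C}
read p: {C}
read q: {A, C}
read q: {A, B, C}
read p: {C}
read q: {A, C}
read q: {A, B, C}
read p: {C}
Final reachable set {C} has 1 state.

1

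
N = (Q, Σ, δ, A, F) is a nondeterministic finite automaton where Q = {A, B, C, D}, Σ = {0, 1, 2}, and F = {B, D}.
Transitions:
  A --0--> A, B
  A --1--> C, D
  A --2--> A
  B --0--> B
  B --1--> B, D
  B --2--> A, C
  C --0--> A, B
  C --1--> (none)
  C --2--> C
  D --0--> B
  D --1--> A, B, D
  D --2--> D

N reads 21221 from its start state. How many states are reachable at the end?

Start: {A}
read 2: {A}
read 1: {C, D}
read 2: {C, D}
read 2: {C, D}
read 1: {A, B, D}
Final reachable set {A, B, D} has 3 states.

3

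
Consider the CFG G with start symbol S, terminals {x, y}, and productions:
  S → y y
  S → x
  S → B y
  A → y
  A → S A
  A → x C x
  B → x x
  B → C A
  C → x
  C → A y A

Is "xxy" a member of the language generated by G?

S ⇒ By ⇒ xxy

yes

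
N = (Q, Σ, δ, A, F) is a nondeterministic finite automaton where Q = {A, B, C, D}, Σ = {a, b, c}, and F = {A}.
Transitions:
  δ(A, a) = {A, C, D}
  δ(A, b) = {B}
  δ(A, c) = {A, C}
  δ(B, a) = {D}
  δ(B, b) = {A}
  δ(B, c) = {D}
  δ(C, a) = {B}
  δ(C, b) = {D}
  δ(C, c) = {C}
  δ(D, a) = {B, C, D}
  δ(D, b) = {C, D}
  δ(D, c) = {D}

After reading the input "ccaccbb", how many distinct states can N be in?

Start: {A}
read c: {A, C}
read c: {A, C}
read a: {A, B, C, D}
read c: {A, C, D}
read c: {A, C, D}
read b: {B, C, D}
read b: {A, C, D}
Final reachable set {A, C, D} has 3 states.

3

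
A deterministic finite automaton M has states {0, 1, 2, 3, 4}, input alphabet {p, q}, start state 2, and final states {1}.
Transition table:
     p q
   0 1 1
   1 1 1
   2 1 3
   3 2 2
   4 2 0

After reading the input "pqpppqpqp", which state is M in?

1

2 --p--> 1
1 --q--> 1
1 --p--> 1
1 --p--> 1
1 --p--> 1
1 --q--> 1
1 --p--> 1
1 --q--> 1
1 --p--> 1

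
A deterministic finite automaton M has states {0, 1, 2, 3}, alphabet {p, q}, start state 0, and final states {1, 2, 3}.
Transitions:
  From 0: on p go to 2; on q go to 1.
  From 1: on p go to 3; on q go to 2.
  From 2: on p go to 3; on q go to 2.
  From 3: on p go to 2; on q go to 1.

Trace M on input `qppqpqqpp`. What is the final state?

2

0 --q--> 1
1 --p--> 3
3 --p--> 2
2 --q--> 2
2 --p--> 3
3 --q--> 1
1 --q--> 2
2 --p--> 3
3 --p--> 2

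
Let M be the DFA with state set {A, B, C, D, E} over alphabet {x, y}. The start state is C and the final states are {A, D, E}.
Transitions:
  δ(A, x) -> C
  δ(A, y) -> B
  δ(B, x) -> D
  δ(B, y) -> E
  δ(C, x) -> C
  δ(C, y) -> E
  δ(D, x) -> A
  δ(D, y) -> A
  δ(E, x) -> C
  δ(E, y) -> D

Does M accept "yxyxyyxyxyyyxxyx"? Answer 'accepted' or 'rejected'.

C --y--> E
E --x--> C
C --y--> E
E --x--> C
C --y--> E
E --y--> D
D --x--> A
A --y--> B
B --x--> D
D --y--> A
A --y--> B
B --y--> E
E --x--> C
C --x--> C
C --y--> E
E --x--> C
End in state C, which is not an accepting state.

rejected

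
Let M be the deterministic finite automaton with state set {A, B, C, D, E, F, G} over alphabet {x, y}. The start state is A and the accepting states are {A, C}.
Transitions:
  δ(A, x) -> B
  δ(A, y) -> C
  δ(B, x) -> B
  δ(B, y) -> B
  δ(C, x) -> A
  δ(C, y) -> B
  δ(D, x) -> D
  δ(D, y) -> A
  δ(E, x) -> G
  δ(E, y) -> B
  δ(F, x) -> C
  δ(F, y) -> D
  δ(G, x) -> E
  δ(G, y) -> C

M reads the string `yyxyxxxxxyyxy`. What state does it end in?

A --y--> C
C --y--> B
B --x--> B
B --y--> B
B --x--> B
B --x--> B
B --x--> B
B --x--> B
B --x--> B
B --y--> B
B --y--> B
B --x--> B
B --y--> B

B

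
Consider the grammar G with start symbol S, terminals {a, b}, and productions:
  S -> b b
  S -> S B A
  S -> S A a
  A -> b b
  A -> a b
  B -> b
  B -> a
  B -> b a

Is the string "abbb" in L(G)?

no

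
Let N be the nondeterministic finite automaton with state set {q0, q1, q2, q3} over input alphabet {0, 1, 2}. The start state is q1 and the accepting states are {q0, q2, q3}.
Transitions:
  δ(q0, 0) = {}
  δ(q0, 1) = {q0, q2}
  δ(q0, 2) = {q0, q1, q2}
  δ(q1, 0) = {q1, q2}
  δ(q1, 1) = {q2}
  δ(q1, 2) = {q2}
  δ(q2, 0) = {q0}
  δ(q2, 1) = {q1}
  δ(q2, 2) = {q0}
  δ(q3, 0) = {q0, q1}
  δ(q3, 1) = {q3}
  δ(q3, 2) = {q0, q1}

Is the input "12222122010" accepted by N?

accepted

Start: {q1}
read 1: {q2}
read 2: {q0}
read 2: {q0, q1, q2}
read 2: {q0, q1, q2}
read 2: {q0, q1, q2}
read 1: {q0, q1, q2}
read 2: {q0, q1, q2}
read 2: {q0, q1, q2}
read 0: {q0, q1, q2}
read 1: {q0, q1, q2}
read 0: {q0, q1, q2}
Reachable ∩ accepting = {q0, q2} — nonempty.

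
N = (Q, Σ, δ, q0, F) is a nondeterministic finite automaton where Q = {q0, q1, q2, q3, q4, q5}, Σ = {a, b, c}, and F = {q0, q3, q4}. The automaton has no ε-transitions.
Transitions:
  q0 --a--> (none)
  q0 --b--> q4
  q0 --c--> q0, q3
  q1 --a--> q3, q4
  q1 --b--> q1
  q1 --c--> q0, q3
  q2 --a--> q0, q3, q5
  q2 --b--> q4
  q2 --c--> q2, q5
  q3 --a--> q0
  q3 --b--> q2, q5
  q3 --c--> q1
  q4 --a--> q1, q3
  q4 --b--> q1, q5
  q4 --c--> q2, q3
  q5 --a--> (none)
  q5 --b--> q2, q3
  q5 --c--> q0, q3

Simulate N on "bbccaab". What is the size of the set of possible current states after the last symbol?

4

Start: {q0}
read b: {q4}
read b: {q1, q5}
read c: {q0, q3}
read c: {q0, q1, q3}
read a: {q0, q3, q4}
read a: {q0, q1, q3}
read b: {q1, q2, q4, q5}
Final reachable set {q1, q2, q4, q5} has 4 states.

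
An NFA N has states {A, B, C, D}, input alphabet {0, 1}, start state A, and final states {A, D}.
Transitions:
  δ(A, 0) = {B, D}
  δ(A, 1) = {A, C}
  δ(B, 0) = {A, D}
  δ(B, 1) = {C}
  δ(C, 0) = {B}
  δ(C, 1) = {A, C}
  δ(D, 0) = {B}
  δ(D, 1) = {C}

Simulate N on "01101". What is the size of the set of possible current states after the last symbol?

Start: {A}
read 0: {B, D}
read 1: {C}
read 1: {A, C}
read 0: {B, D}
read 1: {C}
Final reachable set {C} has 1 state.

1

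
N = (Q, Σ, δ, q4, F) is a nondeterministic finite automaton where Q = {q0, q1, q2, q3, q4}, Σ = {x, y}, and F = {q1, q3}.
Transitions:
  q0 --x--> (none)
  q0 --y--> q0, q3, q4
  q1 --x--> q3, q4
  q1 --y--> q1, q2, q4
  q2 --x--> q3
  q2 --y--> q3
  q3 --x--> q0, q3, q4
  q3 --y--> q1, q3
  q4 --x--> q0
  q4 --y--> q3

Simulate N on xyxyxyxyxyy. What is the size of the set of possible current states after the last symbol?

Start: {q4}
read x: {q0}
read y: {q0, q3, q4}
read x: {q0, q3, q4}
read y: {q0, q1, q3, q4}
read x: {q0, q3, q4}
read y: {q0, q1, q3, q4}
read x: {q0, q3, q4}
read y: {q0, q1, q3, q4}
read x: {q0, q3, q4}
read y: {q0, q1, q3, q4}
read y: {q0, q1, q2, q3, q4}
Final reachable set {q0, q1, q2, q3, q4} has 5 states.

5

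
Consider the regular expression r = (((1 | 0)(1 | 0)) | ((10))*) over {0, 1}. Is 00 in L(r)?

yes

The left alternative ((1|0)(1|0)) matches 00.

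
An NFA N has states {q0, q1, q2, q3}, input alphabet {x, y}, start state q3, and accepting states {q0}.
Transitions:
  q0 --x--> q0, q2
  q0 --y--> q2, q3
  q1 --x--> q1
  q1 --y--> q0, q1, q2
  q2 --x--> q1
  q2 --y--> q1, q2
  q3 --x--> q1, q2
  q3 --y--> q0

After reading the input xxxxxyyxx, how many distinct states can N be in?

3

Start: {q3}
read x: {q1, q2}
read x: {q1}
read x: {q1}
read x: {q1}
read x: {q1}
read y: {q0, q1, q2}
read y: {q0, q1, q2, q3}
read x: {q0, q1, q2}
read x: {q0, q1, q2}
Final reachable set {q0, q1, q2} has 3 states.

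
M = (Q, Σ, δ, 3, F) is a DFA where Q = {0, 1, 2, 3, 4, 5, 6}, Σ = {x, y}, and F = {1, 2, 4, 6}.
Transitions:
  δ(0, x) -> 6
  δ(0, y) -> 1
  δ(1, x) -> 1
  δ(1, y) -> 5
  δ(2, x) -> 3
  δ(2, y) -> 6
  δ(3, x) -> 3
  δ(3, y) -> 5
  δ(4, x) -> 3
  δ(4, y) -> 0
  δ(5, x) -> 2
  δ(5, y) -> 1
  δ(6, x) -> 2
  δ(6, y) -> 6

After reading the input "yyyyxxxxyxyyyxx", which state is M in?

3

3 --y--> 5
5 --y--> 1
1 --y--> 5
5 --y--> 1
1 --x--> 1
1 --x--> 1
1 --x--> 1
1 --x--> 1
1 --y--> 5
5 --x--> 2
2 --y--> 6
6 --y--> 6
6 --y--> 6
6 --x--> 2
2 --x--> 3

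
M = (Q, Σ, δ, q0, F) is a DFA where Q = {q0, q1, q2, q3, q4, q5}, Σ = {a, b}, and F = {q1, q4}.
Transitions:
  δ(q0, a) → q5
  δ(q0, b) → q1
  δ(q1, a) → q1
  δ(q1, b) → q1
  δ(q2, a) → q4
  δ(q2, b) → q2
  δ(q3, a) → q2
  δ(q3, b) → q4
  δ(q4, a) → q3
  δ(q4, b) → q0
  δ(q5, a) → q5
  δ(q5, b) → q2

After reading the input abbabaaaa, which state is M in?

q0 --a--> q5
q5 --b--> q2
q2 --b--> q2
q2 --a--> q4
q4 --b--> q0
q0 --a--> q5
q5 --a--> q5
q5 --a--> q5
q5 --a--> q5

q5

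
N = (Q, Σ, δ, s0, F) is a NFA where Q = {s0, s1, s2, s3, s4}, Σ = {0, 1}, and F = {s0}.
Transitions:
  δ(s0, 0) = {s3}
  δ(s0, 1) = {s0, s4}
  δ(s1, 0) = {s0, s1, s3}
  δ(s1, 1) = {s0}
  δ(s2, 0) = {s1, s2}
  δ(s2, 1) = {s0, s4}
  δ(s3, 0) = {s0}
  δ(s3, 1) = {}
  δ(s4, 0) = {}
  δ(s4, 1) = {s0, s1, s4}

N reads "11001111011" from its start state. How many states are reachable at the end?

3

Start: {s0}
read 1: {s0, s4}
read 1: {s0, s1, s4}
read 0: {s0, s1, s3}
read 0: {s0, s1, s3}
read 1: {s0, s4}
read 1: {s0, s1, s4}
read 1: {s0, s1, s4}
read 1: {s0, s1, s4}
read 0: {s0, s1, s3}
read 1: {s0, s4}
read 1: {s0, s1, s4}
Final reachable set {s0, s1, s4} has 3 states.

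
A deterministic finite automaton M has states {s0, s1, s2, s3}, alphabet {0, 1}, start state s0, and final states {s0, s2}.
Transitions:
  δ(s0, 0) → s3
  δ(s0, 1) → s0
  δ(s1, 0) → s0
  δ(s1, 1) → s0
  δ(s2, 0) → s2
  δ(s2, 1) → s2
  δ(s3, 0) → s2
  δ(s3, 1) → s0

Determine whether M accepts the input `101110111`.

accepted

s0 --1--> s0
s0 --0--> s3
s3 --1--> s0
s0 --1--> s0
s0 --1--> s0
s0 --0--> s3
s3 --1--> s0
s0 --1--> s0
s0 --1--> s0
End in state s0, which is an accepting state.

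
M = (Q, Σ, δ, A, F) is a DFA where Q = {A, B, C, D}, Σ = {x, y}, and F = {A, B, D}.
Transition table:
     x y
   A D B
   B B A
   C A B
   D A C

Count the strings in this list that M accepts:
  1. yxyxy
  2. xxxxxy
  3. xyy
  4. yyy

2

yxyxy: rejected
xxxxxy: rejected
xyy: accepted
yyy: accepted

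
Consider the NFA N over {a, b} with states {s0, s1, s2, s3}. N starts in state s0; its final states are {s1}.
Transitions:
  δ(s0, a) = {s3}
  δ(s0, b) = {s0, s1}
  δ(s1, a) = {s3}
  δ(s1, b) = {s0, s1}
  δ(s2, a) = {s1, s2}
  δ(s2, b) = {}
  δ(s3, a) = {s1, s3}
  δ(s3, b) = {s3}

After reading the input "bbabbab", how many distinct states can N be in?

3

Start: {s0}
read b: {s0, s1}
read b: {s0, s1}
read a: {s3}
read b: {s3}
read b: {s3}
read a: {s1, s3}
read b: {s0, s1, s3}
Final reachable set {s0, s1, s3} has 3 states.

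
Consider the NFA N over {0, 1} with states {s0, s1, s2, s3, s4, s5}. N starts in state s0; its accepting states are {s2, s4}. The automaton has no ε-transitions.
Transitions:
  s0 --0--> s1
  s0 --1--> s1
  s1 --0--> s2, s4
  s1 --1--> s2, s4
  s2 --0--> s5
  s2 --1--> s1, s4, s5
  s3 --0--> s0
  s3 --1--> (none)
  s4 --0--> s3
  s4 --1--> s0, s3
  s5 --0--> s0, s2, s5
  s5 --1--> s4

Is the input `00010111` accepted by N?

Start: {s0}
read 0: {s1}
read 0: {s2, s4}
read 0: {s3, s5}
read 1: {s4}
read 0: {s3}
read 1: {}
The reachable set is empty and stays empty for the remaining 2 symbols.
Reachable ∩ accepting = {} — empty.

rejected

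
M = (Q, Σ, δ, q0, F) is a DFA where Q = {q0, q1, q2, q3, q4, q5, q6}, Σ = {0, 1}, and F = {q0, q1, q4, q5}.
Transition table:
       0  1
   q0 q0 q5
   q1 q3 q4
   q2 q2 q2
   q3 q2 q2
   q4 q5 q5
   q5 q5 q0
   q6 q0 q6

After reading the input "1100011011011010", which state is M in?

q0 --1--> q5
q5 --1--> q0
q0 --0--> q0
q0 --0--> q0
q0 --0--> q0
q0 --1--> q5
q5 --1--> q0
q0 --0--> q0
q0 --1--> q5
q5 --1--> q0
q0 --0--> q0
q0 --1--> q5
q5 --1--> q0
q0 --0--> q0
q0 --1--> q5
q5 --0--> q5

q5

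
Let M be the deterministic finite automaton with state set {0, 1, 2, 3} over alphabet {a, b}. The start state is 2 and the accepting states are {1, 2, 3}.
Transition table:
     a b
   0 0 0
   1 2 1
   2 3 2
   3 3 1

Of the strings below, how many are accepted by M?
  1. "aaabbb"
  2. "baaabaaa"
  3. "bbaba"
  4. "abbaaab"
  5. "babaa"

"aaabbb": accepted
"baaabaaa": accepted
"bbaba": accepted
"abbaaab": accepted
"babaa": accepted

5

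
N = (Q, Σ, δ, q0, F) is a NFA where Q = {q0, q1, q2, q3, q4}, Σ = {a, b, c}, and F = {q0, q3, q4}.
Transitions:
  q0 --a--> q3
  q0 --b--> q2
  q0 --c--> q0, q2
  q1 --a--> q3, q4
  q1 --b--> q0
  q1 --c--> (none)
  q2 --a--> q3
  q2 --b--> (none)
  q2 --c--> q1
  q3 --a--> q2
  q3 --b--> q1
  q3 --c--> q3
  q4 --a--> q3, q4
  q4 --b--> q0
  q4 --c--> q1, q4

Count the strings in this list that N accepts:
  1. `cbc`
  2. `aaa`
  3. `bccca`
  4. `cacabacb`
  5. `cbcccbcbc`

`cbc`: rejected
`aaa`: accepted
`bccca`: rejected
`cacabacb`: rejected
`cbcccbcbc`: rejected

1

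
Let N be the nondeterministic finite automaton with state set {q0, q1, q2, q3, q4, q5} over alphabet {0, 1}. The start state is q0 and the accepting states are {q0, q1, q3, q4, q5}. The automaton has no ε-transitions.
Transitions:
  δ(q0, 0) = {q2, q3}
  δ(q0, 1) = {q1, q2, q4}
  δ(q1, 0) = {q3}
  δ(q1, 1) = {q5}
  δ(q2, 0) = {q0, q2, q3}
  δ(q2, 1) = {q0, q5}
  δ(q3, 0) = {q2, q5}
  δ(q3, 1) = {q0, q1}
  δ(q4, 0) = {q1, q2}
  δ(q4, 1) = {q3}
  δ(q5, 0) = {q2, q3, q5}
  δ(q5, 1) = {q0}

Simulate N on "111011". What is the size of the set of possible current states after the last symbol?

6

Start: {q0}
read 1: {q1, q2, q4}
read 1: {q0, q3, q5}
read 1: {q0, q1, q2, q4}
read 0: {q0, q1, q2, q3}
read 1: {q0, q1, q2, q4, q5}
read 1: {q0, q1, q2, q3, q4, q5}
Final reachable set {q0, q1, q2, q3, q4, q5} has 6 states.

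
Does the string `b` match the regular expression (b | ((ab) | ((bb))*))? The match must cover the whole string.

yes

The left alternative b matches b.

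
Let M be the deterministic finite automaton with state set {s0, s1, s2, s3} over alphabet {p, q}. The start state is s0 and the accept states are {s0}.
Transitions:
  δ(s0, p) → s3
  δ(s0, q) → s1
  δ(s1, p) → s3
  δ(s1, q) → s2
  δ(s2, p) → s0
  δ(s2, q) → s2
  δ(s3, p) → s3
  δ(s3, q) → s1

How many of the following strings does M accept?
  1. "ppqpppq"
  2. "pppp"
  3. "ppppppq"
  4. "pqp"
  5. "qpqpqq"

"ppqpppq": rejected
"pppp": rejected
"ppppppq": rejected
"pqp": rejected
"qpqpqq": rejected

0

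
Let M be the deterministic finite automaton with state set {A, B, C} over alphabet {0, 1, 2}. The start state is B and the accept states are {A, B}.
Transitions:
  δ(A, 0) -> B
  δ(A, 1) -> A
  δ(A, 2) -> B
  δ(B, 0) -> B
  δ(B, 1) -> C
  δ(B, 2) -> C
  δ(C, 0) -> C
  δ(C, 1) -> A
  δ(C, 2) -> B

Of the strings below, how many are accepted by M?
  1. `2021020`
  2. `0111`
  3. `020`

`2021020`: accepted
`0111`: accepted
`020`: rejected

2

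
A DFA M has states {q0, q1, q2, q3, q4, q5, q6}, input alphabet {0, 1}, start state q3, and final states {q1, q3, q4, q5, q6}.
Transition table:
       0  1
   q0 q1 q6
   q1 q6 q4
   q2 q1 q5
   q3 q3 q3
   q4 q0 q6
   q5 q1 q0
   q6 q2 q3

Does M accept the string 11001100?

q3 --1--> q3
q3 --1--> q3
q3 --0--> q3
q3 --0--> q3
q3 --1--> q3
q3 --1--> q3
q3 --0--> q3
q3 --0--> q3
End in state q3, which is an accepting state.

accepted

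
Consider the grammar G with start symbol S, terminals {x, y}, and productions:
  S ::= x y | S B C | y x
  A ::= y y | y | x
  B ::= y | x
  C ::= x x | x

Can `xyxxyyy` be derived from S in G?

no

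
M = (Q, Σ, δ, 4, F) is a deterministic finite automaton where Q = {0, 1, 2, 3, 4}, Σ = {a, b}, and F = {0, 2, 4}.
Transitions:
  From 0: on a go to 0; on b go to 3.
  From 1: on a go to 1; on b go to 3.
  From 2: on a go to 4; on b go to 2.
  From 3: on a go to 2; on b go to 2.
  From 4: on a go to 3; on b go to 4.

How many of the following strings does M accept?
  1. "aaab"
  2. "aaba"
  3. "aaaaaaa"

"aaab": accepted
"aaba": accepted
"aaaaaaa": rejected

2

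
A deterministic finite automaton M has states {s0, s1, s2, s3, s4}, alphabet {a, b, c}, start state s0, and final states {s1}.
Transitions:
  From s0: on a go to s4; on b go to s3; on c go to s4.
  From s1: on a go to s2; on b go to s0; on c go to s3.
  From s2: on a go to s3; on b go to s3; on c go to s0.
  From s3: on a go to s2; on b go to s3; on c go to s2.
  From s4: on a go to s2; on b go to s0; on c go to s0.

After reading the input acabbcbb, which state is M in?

s0 --a--> s4
s4 --c--> s0
s0 --a--> s4
s4 --b--> s0
s0 --b--> s3
s3 --c--> s2
s2 --b--> s3
s3 --b--> s3

s3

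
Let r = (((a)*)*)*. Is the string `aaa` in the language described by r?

Split into 3 pieces a · a · a; each matches ((a)*)*.

yes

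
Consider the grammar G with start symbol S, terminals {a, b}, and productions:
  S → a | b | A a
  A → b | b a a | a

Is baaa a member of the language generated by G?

yes

S ⇒ Aa ⇒ baaa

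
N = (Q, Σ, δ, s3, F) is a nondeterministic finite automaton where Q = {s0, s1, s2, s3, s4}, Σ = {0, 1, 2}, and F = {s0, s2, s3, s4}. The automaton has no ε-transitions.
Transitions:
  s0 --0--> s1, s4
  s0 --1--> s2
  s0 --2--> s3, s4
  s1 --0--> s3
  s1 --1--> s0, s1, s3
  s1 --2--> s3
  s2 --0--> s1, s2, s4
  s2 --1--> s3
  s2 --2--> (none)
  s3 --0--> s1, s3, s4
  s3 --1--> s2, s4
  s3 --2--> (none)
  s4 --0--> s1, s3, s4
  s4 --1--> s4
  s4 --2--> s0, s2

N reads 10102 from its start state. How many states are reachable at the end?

Start: {s3}
read 1: {s2, s4}
read 0: {s1, s2, s3, s4}
read 1: {s0, s1, s2, s3, s4}
read 0: {s1, s2, s3, s4}
read 2: {s0, s2, s3}
Final reachable set {s0, s2, s3} has 3 states.

3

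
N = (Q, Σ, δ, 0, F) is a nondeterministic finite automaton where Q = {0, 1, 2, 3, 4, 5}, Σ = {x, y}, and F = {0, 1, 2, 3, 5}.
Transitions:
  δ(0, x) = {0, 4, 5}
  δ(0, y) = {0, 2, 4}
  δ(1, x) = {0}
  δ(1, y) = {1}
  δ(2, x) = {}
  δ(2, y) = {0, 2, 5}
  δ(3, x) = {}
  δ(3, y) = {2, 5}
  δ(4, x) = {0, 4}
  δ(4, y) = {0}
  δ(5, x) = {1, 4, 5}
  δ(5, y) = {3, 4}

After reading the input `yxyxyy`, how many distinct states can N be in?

4

Start: {0}
read y: {0, 2, 4}
read x: {0, 4, 5}
read y: {0, 2, 3, 4}
read x: {0, 4, 5}
read y: {0, 2, 3, 4}
read y: {0, 2, 4, 5}
Final reachable set {0, 2, 4, 5} has 4 states.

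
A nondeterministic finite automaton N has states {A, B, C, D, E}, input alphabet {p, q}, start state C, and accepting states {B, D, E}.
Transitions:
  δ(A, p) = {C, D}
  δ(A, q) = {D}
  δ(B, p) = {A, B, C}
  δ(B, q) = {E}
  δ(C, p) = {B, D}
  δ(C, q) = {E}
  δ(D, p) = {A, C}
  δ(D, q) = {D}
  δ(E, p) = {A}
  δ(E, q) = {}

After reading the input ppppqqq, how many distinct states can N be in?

Start: {C}
read p: {B, D}
read p: {A, B, C}
read p: {A, B, C, D}
read p: {A, B, C, D}
read q: {D, E}
read q: {D}
read q: {D}
Final reachable set {D} has 1 state.

1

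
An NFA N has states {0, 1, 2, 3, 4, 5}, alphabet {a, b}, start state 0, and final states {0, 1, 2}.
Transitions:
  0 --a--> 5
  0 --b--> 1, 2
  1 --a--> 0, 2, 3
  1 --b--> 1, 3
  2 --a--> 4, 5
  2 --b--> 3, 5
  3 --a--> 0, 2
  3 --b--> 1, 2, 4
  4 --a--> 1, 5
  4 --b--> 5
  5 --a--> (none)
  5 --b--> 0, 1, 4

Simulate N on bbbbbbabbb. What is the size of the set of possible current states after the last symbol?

Start: {0}
read b: {1, 2}
read b: {1, 3, 5}
read b: {0, 1, 2, 3, 4}
read b: {1, 2, 3, 4, 5}
read b: {0, 1, 2, 3, 4, 5}
read b: {0, 1, 2, 3, 4, 5}
read a: {0, 1, 2, 3, 4, 5}
read b: {0, 1, 2, 3, 4, 5}
read b: {0, 1, 2, 3, 4, 5}
read b: {0, 1, 2, 3, 4, 5}
Final reachable set {0, 1, 2, 3, 4, 5} has 6 states.

6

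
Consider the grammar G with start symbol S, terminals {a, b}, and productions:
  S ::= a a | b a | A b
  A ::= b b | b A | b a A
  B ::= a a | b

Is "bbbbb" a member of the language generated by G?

yes

S ⇒ Ab ⇒ bAb ⇒ bbAb ⇒ bbbbb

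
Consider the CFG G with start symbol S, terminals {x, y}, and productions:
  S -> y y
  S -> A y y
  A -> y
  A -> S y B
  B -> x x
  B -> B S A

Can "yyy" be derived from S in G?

yes

S ⇒ Ayy ⇒ yyy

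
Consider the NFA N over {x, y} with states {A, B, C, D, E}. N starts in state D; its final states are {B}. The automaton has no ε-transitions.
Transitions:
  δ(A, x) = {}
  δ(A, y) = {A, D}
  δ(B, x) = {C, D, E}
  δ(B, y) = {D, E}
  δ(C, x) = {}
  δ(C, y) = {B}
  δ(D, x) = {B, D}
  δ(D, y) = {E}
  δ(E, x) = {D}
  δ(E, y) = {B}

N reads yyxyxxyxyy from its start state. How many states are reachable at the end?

2

Start: {D}
read y: {E}
read y: {B}
read x: {C, D, E}
read y: {B, E}
read x: {C, D, E}
read x: {B, D}
read y: {D, E}
read x: {B, D}
read y: {D, E}
read y: {B, E}
Final reachable set {B, E} has 2 states.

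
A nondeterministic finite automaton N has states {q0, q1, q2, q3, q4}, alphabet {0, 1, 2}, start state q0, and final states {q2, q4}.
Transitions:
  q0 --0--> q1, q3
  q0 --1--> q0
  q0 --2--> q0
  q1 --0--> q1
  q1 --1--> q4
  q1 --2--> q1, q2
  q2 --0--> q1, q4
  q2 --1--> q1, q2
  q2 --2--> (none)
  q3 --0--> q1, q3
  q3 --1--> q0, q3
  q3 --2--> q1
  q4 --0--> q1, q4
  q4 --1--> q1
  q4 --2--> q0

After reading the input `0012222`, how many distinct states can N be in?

3

Start: {q0}
read 0: {q1, q3}
read 0: {q1, q3}
read 1: {q0, q3, q4}
read 2: {q0, q1}
read 2: {q0, q1, q2}
read 2: {q0, q1, q2}
read 2: {q0, q1, q2}
Final reachable set {q0, q1, q2} has 3 states.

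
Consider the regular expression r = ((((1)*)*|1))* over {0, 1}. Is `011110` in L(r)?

011110 cannot be split into zero or more pieces each matching (((1)*)*|1).

no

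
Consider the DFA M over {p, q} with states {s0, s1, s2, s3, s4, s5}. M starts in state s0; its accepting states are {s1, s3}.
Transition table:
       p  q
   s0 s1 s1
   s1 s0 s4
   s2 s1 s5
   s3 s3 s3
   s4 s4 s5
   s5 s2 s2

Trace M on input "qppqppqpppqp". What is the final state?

s0 --q--> s1
s1 --p--> s0
s0 --p--> s1
s1 --q--> s4
s4 --p--> s4
s4 --p--> s4
s4 --q--> s5
s5 --p--> s2
s2 --p--> s1
s1 --p--> s0
s0 --q--> s1
s1 --p--> s0

s0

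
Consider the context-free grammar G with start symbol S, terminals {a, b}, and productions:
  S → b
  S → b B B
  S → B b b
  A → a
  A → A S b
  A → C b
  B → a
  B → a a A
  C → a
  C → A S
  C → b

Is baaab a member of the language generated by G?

no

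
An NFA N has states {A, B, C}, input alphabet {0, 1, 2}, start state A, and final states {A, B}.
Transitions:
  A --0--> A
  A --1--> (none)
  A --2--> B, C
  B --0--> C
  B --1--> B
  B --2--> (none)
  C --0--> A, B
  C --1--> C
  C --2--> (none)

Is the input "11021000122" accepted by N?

Start: {A}
read 1: {}
The reachable set is empty and stays empty for the remaining 10 symbols.
Reachable ∩ accepting = {} — empty.

rejected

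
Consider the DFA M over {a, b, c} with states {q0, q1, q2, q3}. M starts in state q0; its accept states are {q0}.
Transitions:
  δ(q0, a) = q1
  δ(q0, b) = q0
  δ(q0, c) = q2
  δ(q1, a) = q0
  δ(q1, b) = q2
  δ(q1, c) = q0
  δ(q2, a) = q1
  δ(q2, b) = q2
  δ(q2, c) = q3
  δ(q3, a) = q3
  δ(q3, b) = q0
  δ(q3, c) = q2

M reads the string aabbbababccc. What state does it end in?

q3

q0 --a--> q1
q1 --a--> q0
q0 --b--> q0
q0 --b--> q0
q0 --b--> q0
q0 --a--> q1
q1 --b--> q2
q2 --a--> q1
q1 --b--> q2
q2 --c--> q3
q3 --c--> q2
q2 --c--> q3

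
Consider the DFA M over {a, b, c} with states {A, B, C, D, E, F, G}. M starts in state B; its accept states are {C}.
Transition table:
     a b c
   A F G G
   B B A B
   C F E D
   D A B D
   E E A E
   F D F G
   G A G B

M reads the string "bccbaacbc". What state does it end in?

B --b--> A
A --c--> G
G --c--> B
B --b--> A
A --a--> F
F --a--> D
D --c--> D
D --b--> B
B --c--> B

B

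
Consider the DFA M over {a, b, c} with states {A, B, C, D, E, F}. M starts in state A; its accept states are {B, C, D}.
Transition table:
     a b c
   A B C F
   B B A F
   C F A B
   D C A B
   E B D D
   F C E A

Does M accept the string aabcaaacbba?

A --a--> B
B --a--> B
B --b--> A
A --c--> F
F --a--> C
C --a--> F
F --a--> C
C --c--> B
B --b--> A
A --b--> C
C --a--> F
End in state F, which is not an accepting state.

rejected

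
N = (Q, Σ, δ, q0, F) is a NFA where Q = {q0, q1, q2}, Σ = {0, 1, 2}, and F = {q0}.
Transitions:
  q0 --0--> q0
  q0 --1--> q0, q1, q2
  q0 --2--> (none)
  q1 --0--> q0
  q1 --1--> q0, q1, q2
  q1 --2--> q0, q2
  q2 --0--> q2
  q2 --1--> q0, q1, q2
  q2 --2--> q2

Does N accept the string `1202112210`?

Start: {q0}
read 1: {q0, q1, q2}
read 2: {q0, q2}
read 0: {q0, q2}
read 2: {q2}
read 1: {q0, q1, q2}
read 1: {q0, q1, q2}
read 2: {q0, q2}
read 2: {q2}
read 1: {q0, q1, q2}
read 0: {q0, q2}
Reachable ∩ accepting = {q0} — nonempty.

accepted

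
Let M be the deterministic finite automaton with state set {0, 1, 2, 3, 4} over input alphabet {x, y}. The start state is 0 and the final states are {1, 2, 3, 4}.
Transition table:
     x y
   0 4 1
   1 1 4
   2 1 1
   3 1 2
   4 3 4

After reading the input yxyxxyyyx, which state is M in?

0 --y--> 1
1 --x--> 1
1 --y--> 4
4 --x--> 3
3 --x--> 1
1 --y--> 4
4 --y--> 4
4 --y--> 4
4 --x--> 3

3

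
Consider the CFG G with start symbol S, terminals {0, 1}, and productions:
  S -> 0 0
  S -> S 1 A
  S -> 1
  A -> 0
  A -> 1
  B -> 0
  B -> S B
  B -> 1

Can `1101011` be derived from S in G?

yes

S ⇒ S1A ⇒ S1A1A ⇒ S1A1A1A ⇒ 11A1A1A ⇒ 1101A1A ⇒ 110101A ⇒ 1101011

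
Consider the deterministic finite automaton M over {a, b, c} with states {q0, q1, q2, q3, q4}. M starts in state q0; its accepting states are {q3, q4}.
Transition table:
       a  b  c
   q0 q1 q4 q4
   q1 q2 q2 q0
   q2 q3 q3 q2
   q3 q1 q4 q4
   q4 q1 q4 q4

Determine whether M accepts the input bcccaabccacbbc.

accepted

q0 --b--> q4
q4 --c--> q4
q4 --c--> q4
q4 --c--> q4
q4 --a--> q1
q1 --a--> q2
q2 --b--> q3
q3 --c--> q4
q4 --c--> q4
q4 --a--> q1
q1 --c--> q0
q0 --b--> q4
q4 --b--> q4
q4 --c--> q4
End in state q4, which is an accepting state.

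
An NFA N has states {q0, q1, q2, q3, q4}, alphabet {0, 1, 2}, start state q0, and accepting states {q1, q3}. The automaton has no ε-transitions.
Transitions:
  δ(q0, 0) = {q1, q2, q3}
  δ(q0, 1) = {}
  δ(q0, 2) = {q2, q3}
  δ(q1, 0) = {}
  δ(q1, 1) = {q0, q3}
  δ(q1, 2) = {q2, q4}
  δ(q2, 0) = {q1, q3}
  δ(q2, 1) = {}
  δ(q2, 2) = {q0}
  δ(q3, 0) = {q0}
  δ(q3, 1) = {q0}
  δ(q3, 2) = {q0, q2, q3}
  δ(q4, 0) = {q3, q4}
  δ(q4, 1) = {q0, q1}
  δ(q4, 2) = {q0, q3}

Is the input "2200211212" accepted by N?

accepted

Start: {q0}
read 2: {q2, q3}
read 2: {q0, q2, q3}
read 0: {q0, q1, q2, q3}
read 0: {q0, q1, q2, q3}
read 2: {q0, q2, q3, q4}
read 1: {q0, q1}
read 1: {q0, q3}
read 2: {q0, q2, q3}
read 1: {q0}
read 2: {q2, q3}
Reachable ∩ accepting = {q3} — nonempty.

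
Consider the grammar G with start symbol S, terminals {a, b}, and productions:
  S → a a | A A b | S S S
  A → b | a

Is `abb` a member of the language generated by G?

yes

S ⇒ AAb ⇒ aAb ⇒ abb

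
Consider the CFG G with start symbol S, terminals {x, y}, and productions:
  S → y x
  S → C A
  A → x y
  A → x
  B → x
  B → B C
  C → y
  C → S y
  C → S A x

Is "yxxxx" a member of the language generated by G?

S ⇒ CA ⇒ SAxA ⇒ CAAxA ⇒ yAAxA ⇒ yxAxA ⇒ yxxxA ⇒ yxxxx

yes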